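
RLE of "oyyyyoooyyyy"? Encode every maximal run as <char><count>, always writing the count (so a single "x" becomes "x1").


String: "oyyyyoooyyyy"
Scanning for consecutive runs:
  'o' x 1
  'y' x 4
  'o' x 3
  'y' x 4
RLE = "o1y4o3y4"


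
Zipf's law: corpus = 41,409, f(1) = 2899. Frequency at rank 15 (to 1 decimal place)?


Zipf's law: f(r) = f(1) / r
f(1) = 2899
f(15) = 2899 / 15
= 193.3 occurrences


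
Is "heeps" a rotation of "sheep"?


Word: "sheep", Candidate: "heeps"
Method: check if candidate is substring of word+word
"sheepsheep" contains "heeps"? Yes
Is rotation = Yes


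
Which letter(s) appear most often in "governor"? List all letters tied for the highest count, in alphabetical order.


Word: "governor"
Letter counts:
  'e': 1
  'g': 1
  'n': 1
  'o': 2
  'r': 2
  'v': 1
Maximum count = 2
Most frequent = 'o', 'r' (2 times each)


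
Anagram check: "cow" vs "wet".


Word 1: "cow" → sorted: cow
Word 2: "wet" → sorted: etw
Same letters? cow != etw
Anagram = No


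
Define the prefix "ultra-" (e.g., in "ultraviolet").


Prefix: ultra-
As in: ultraviolet -> ultra- + violet
Meaning = beyond


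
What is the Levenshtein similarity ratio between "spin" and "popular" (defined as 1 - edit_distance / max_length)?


Word 1: "spin" (length 4)
Word 2: "popular" (length 7)
One optimal edit sequence:
  1. insert 'p'  (+1)
  2. substitute 's' -> 'o'  (+1)
  3. keep 'p'
  4. insert 'u'  (+1)
  5. insert 'l'  (+1)
  6. substitute 'i' -> 'a'  (+1)
  7. substitute 'n' -> 'r'  (+1)
Edit distance = 6
Max length = max(4, 7) = 7
Similarity = 1 - 6/7
= 0.1429


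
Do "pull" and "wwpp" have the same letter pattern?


Pattern of "pull": [0, 1, 2, 2]
Pattern of "wwpp": [0, 0, 1, 1]
Patterns do not match
Same pattern = No


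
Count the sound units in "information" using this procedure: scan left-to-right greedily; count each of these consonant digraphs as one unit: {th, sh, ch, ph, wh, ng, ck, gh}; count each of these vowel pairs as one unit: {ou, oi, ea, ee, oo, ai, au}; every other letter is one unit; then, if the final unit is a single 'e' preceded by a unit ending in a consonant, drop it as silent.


Word: "information" (11 letters)
Left-to-right scan:
  (1) 'i' (letter)
  (2) 'n' (letter)
  (3) 'f' (letter)
  (4) 'o' (letter)
  (5) 'r' (letter)
  (6) 'm' (letter)
  (7) 'a' (letter)
  (8) 't' (letter)
  (9) 'i' (letter)
  (10) 'o' (letter)
  (11) 'n' (letter)
Units from scan: 11
Sound units = 11 units


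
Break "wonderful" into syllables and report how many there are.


Word: "wonderful"
Syllable breakdown: won / der / ful
Counting: 3 parts
= 3 syllables


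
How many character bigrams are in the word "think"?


Word: "think" (length 5)
Number of 2-grams = length - 2 + 1 = 5 - 2 + 1
= 4


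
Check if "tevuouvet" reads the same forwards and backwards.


Word: "tevuouvet"
Reversed: "tevuouvet"
Forward == Backward? tevuouvet == tevuouvet
Palindrome = Yes


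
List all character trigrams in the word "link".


Word: "link" (length 4)
Number of trigrams = 4 - 3 + 1 = 2
  Position 0: "lin"
  Position 1: "ink"
Trigrams = "lin", "ink"


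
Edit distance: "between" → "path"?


Word 1: "between" (length 7)
Word 2: "path" (length 4)
One optimal edit sequence (insert/delete/substitute each cost 1):
  1. substitute 'b' -> 'p'  (+1)
  2. substitute 'e' -> 'a'  (+1)
  3. keep 't'
  4. delete 'w'  (+1)
  5. delete 'e'  (+1)
  6. delete 'e'  (+1)
  7. substitute 'n' -> 'h'  (+1)
Total edit operations: 6
Edit distance = 6


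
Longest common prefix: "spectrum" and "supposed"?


Word 1: "spectrum"
Word 2: "supposed"
Comparing from start:
  Pos 0: 's' == 's'
  Pos 1: 'p' != 'u' (stop)
LCP = "s" (length 1)


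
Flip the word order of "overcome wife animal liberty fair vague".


Original: "overcome wife animal liberty fair vague"
Words (1..n): overcome | wife | animal | liberty | fair | vague
Reversed (n..1): vague | fair | liberty | animal | wife | overcome
Result = "vague fair liberty animal wife overcome"


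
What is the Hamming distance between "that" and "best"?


Comparing character by character (same length = 4):
  Pos 0: 't' vs 'b' !=
  Pos 1: 'h' vs 'e' !=
  Pos 2: 'a' vs 's' !=
  Pos 3: 't' vs 't' =
Hamming distance = 3


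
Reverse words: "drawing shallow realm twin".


Original: "drawing shallow realm twin"
Words (1..n): drawing | shallow | realm | twin
Reversed (n..1): twin | realm | shallow | drawing
Result = "twin realm shallow drawing"


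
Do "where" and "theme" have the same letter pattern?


Pattern of "where": [0, 1, 2, 3, 2]
Pattern of "theme": [0, 1, 2, 3, 2]
Patterns match
Same pattern = Yes


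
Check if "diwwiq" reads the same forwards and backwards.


Word: "diwwiq"
Reversed: "qiwwid"
Forward == Backward? diwwiq != qiwwid
Palindrome = No


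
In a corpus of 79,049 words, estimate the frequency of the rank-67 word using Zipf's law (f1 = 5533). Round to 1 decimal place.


Zipf's law: f(r) = f(1) / r
f(1) = 5533
f(67) = 5533 / 67
= 82.6 occurrences


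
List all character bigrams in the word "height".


Word: "height" (length 6)
Number of bigrams = 6 - 2 + 1 = 5
  Position 0: "he"
  Position 1: "ei"
  Position 2: "ig"
  Position 3: "gh"
  Position 4: "ht"
Bigrams = "he", "ei", "ig", "gh", "ht"


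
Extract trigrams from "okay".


Word: "okay" (length 4)
Number of trigrams = 4 - 3 + 1 = 2
  Position 0: "oka"
  Position 1: "kay"
Trigrams = "oka", "kay"


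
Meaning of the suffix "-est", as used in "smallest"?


Suffix: -est
Example: smallest (small + -est)
Meaning = most


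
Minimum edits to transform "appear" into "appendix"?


Word 1: "appear" (length 6)
Word 2: "appendix" (length 8)
One optimal edit sequence (insert/delete/substitute each cost 1):
  1. keep 'a'
  2. keep 'p'
  3. keep 'p'
  4. keep 'e'
  5. insert 'n'  (+1)
  6. insert 'd'  (+1)
  7. substitute 'a' -> 'i'  (+1)
  8. substitute 'r' -> 'x'  (+1)
Total edit operations: 4
Edit distance = 4


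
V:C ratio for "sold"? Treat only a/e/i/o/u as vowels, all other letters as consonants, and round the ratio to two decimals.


Word: "sold"
Vowels (a,e,i,o,u): 1
Consonants: 3
Ratio = 1/3
= 0.33


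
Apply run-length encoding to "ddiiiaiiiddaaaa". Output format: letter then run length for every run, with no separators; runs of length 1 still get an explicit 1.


String: "ddiiiaiiiddaaaa"
Scanning for consecutive runs:
  'd' x 2
  'i' x 3
  'a' x 1
  'i' x 3
  'd' x 2
  'a' x 4
RLE = "d2i3a1i3d2a4"


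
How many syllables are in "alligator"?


Word: "alligator"
Syllable breakdown: al-li-ga-tor
Counting: 4 parts
= 4 syllables


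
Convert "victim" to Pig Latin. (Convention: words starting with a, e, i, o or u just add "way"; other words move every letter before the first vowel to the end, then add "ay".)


Word: "victim"
Starts with consonant(s) → move to end, add 'ay'
Consonant cluster: "v"
Pig Latin = "ictimvay"


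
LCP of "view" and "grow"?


Word 1: "view"
Word 2: "grow"
Comparing from start:
  Pos 0: 'v' != 'g' (stop)
LCP = "" (length 0)


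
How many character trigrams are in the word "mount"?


Word: "mount" (length 5)
Number of 3-grams = length - 3 + 1 = 5 - 3 + 1
= 3


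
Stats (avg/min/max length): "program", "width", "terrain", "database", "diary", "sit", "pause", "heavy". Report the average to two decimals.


Lengths: "program"=7, "width"=5, "terrain"=7, "database"=8, "diary"=5, "sit"=3, "pause"=5, "heavy"=5
Sum = 45, Count = 8
Average = 45/8 = 5.63
= avg=5.63, min=3, max=8


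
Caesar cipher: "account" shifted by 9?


Word: "account"
Shift: 9
Each letter → (letter + shift) mod 26:
  'a' (0) + 9 = 9 → 'j'
  'c' (2) + 9 = 11 → 'l'
  'c' (2) + 9 = 11 → 'l'
  'o' (14) + 9 = 23 → 'x'
  'u' (20) + 9 = 3 → 'd'
  'n' (13) + 9 = 22 → 'w'
  't' (19) + 9 = 2 → 'c'
Result = "jllxdwc"


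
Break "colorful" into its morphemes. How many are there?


Word: "colorful"
Morphemes: color / -ful
Each morpheme carries meaning
= 2 morphemes


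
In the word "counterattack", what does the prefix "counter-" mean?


Prefix: counter-
As in: counterattack -> counter- + attack
Meaning = against / opposite


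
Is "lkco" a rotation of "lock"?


Word: "lock", Candidate: "lkco"
Method: check if candidate is substring of word+word
"locklock" contains "lkco"? No
Is rotation = No


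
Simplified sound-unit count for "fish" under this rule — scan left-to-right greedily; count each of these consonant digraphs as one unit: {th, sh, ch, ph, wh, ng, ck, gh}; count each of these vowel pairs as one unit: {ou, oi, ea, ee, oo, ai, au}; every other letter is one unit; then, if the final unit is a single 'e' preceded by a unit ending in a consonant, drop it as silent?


Word: "fish" (4 letters)
Left-to-right scan:
  [1] 'f' (letter)
  [2] 'i' (letter)
  [3] 'sh' (digraph)
Units from scan: 3
Sound units = 3 units


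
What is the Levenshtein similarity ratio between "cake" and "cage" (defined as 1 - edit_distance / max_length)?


Word 1: "cake" (length 4)
Word 2: "cage" (length 4)
One optimal edit sequence:
  1. keep 'c'
  2. keep 'a'
  3. substitute 'k' -> 'g'  (+1)
  4. keep 'e'
Edit distance = 1
Max length = max(4, 4) = 4
Similarity = 1 - 1/4
= 0.7500


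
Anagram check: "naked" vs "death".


Word 1: "naked" → sorted: adekn
Word 2: "death" → sorted: adeht
Same letters? adekn != adeht
Anagram = No


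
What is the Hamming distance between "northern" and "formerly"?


Comparing character by character (same length = 8):
  Pos 0: 'n' vs 'f' !=
  Pos 1: 'o' vs 'o' =
  Pos 2: 'r' vs 'r' =
  Pos 3: 't' vs 'm' !=
  Pos 4: 'h' vs 'e' !=
  Pos 5: 'e' vs 'r' !=
  Pos 6: 'r' vs 'l' !=
  Pos 7: 'n' vs 'y' !=
Hamming distance = 6


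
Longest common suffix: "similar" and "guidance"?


Word 1: "similar"
Word 2: "guidance"
Comparing from end:
  Pos -1: 'r' != 'e' (stop)
LCS = "" (length 0)


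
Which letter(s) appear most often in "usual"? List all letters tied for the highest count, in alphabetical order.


Word: "usual"
Letter counts:
  'a': 1
  'l': 1
  's': 1
  'u': 2
Maximum count = 2
Most frequent = 'u' (2 times each)


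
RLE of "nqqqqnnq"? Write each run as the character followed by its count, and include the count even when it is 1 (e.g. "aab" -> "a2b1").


String: "nqqqqnnq"
Scanning for consecutive runs:
  'n' x 1
  'q' x 4
  'n' x 2
  'q' x 1
RLE = "n1q4n2q1"


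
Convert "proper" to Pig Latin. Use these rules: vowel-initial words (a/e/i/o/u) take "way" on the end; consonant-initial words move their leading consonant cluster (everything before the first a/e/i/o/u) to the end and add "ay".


Word: "proper"
Starts with consonant(s) → move to end, add 'ay'
Consonant cluster: "pr"
Pig Latin = "operpray"


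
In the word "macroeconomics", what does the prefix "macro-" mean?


Prefix: macro-
Example: macroeconomics (macro- + economics)
Meaning = large


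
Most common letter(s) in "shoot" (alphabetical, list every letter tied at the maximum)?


Word: "shoot"
Letter counts:
  'h': 1
  'o': 2
  's': 1
  't': 1
Maximum count = 2
Most frequent = 'o' (2 times each)


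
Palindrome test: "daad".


Word: "daad"
Reversed: "daad"
Forward == Backward? daad == daad
Palindrome = Yes


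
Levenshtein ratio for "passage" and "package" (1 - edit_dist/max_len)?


Word 1: "passage" (length 7)
Word 2: "package" (length 7)
One optimal edit sequence:
  1. keep 'p'
  2. keep 'a'
  3. substitute 's' -> 'c'  (+1)
  4. substitute 's' -> 'k'  (+1)
  5. keep 'a'
  6. keep 'g'
  7. keep 'e'
Edit distance = 2
Max length = max(7, 7) = 7
Similarity = 1 - 2/7
= 0.7143


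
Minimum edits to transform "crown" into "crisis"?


Word 1: "crown" (length 5)
Word 2: "crisis" (length 6)
One optimal edit sequence (insert/delete/substitute each cost 1):
  1. keep 'c'
  2. keep 'r'
  3. insert 'i'  (+1)
  4. substitute 'o' -> 's'  (+1)
  5. substitute 'w' -> 'i'  (+1)
  6. substitute 'n' -> 's'  (+1)
Total edit operations: 4
Edit distance = 4


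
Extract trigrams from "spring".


Word: "spring" (length 6)
Number of trigrams = 6 - 3 + 1 = 4
  Position 0: "spr"
  Position 1: "pri"
  Position 2: "rin"
  Position 3: "ing"
Trigrams = "spr", "pri", "rin", "ing"


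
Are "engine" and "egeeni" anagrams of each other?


Word 1: "engine" → sorted: eeginn
Word 2: "egeeni" → sorted: eeegin
Same letters? eeginn != eeegin
Anagram = No


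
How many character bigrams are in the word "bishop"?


Word: "bishop" (length 6)
Number of 2-grams = length - 2 + 1 = 6 - 2 + 1
= 5


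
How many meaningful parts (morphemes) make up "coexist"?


Word: "coexist"
Morphemes: co- + exist
Each morpheme carries meaning
= 2 morphemes


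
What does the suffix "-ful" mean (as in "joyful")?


Suffix: -ful
Example: joyful = joy + -ful
Meaning = full of


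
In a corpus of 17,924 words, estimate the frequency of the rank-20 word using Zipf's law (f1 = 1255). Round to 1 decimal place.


Zipf's law: f(r) = f(1) / r
f(1) = 1255
f(20) = 1255 / 20
= 62.8 occurrences


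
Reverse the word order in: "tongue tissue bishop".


Original: "tongue tissue bishop"
Words (1..n): tongue | tissue | bishop
Reversed (n..1): bishop | tissue | tongue
Result = "bishop tissue tongue"


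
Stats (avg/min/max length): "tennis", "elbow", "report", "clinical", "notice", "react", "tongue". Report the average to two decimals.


Lengths: "tennis"=6, "elbow"=5, "report"=6, "clinical"=8, "notice"=6, "react"=5, "tongue"=6
Sum = 42, Count = 7
Average = 42/7 = 6.00
= avg=6.00, min=5, max=8


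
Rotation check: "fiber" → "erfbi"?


Word: "fiber", Candidate: "erfbi"
Method: check if candidate is substring of word+word
"fiberfiber" contains "erfbi"? No
Is rotation = No


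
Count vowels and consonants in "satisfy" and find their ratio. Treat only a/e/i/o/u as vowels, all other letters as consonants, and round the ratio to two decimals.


Word: "satisfy"
Vowels (a,e,i,o,u): 2
Consonants: 5
Ratio = 2/5
= 0.40


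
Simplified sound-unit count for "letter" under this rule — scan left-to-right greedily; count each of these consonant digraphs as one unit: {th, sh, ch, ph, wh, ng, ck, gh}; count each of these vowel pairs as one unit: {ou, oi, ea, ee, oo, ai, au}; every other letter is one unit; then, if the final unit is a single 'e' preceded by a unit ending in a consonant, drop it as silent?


Word: "letter" (6 letters)
Left-to-right scan:
  (1) 'l' (letter)
  (2) 'e' (letter)
  (3) 't' (letter)
  (4) 't' (letter)
  (5) 'e' (letter)
  (6) 'r' (letter)
Units from scan: 6
Sound units = 6 units


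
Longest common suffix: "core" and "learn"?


Word 1: "core"
Word 2: "learn"
Comparing from end:
  Pos -1: 'e' != 'n' (stop)
LCS = "" (length 0)


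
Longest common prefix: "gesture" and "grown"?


Word 1: "gesture"
Word 2: "grown"
Comparing from start:
  Pos 0: 'g' == 'g'
  Pos 1: 'e' != 'r' (stop)
LCP = "g" (length 1)


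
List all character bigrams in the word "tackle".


Word: "tackle" (length 6)
Number of bigrams = 6 - 2 + 1 = 5
  Position 0: "ta"
  Position 1: "ac"
  Position 2: "ck"
  Position 3: "kl"
  Position 4: "le"
Bigrams = "ta", "ac", "ck", "kl", "le"


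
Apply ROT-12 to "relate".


Word: "relate"
Shift: 12
Each letter → (letter + shift) mod 26:
  'r' (17) + 12 = 3 → 'd'
  'e' (4) + 12 = 16 → 'q'
  'l' (11) + 12 = 23 → 'x'
  'a' (0) + 12 = 12 → 'm'
  't' (19) + 12 = 5 → 'f'
  'e' (4) + 12 = 16 → 'q'
Result = "dqxmfq"


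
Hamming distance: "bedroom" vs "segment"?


Comparing character by character (same length = 7):
  Pos 0: 'b' vs 's' !=
  Pos 1: 'e' vs 'e' =
  Pos 2: 'd' vs 'g' !=
  Pos 3: 'r' vs 'm' !=
  Pos 4: 'o' vs 'e' !=
  Pos 5: 'o' vs 'n' !=
  Pos 6: 'm' vs 't' !=
Hamming distance = 6


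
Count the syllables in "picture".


Word: "picture"
Syllable breakdown: pic-ture
Counting: 2 parts
= 2 syllables


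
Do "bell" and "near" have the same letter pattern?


Pattern of "bell": [0, 1, 2, 2]
Pattern of "near": [0, 1, 2, 3]
Patterns do not match
Same pattern = No


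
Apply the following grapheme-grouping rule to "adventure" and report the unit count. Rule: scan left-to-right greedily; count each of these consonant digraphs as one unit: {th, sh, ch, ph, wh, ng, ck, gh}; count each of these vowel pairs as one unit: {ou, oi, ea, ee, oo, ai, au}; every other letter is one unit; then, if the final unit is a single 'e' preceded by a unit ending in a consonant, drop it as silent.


Word: "adventure" (9 letters)
Left-to-right scan:
  [1] 'a' (letter)
  [2] 'd' (letter)
  [3] 'v' (letter)
  [4] 'e' (letter)
  [5] 'n' (letter)
  [6] 't' (letter)
  [7] 'u' (letter)
  [8] 'r' (letter)
  [9] 'e' (letter)
Units from scan: 9
Final unit is 'e' after a consonant -> drop as silent (-1)
Sound units = 8 units


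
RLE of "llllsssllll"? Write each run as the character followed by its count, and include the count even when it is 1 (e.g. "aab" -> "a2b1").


String: "llllsssllll"
Scanning for consecutive runs:
  'l' x 4
  's' x 3
  'l' x 4
RLE = "l4s3l4"


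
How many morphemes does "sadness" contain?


Word: "sadness"
Morphemes: sad | -ness
Each morpheme carries meaning
= 2 morphemes


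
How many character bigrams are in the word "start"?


Word: "start" (length 5)
Number of 2-grams = length - 2 + 1 = 5 - 2 + 1
= 4


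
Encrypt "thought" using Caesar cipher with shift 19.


Word: "thought"
Shift: 19
Each letter → (letter + shift) mod 26:
  't' (19) + 19 = 12 → 'm'
  'h' (7) + 19 = 0 → 'a'
  'o' (14) + 19 = 7 → 'h'
  'u' (20) + 19 = 13 → 'n'
  'g' (6) + 19 = 25 → 'z'
  'h' (7) + 19 = 0 → 'a'
  't' (19) + 19 = 12 → 'm'
Result = "mahnzam"


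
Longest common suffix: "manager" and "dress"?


Word 1: "manager"
Word 2: "dress"
Comparing from end:
  Pos -1: 'r' != 's' (stop)
LCS = "" (length 0)


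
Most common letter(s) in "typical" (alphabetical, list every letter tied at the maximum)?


Word: "typical"
Letter counts:
  'a': 1
  'c': 1
  'i': 1
  'l': 1
  'p': 1
  't': 1
  'y': 1
Maximum count = 1
Most frequent = 'a', 'c', 'i', 'l', 'p', 't', 'y' (1 time each)


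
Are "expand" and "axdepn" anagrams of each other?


Word 1: "expand" → sorted: adenpx
Word 2: "axdepn" → sorted: adenpx
Same letters? adenpx == adenpx
Anagram = Yes


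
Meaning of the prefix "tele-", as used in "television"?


Prefix: tele-
As in: television -> tele- + vision
Meaning = distant


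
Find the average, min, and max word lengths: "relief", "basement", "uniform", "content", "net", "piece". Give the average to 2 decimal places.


Lengths: "relief"=6, "basement"=8, "uniform"=7, "content"=7, "net"=3, "piece"=5
Sum = 36, Count = 6
Average = 36/6 = 6.00
= avg=6.00, min=3, max=8


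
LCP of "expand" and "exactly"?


Word 1: "expand"
Word 2: "exactly"
Comparing from start:
  Pos 0: 'e' == 'e'
  Pos 1: 'x' == 'x'
  Pos 2: 'p' != 'a' (stop)
LCP = "ex" (length 2)


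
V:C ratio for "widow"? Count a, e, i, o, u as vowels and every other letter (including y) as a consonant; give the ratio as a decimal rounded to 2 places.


Word: "widow"
Vowels (a,e,i,o,u): 2
Consonants: 3
Ratio = 2/3
= 0.67


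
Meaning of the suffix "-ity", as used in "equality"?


Suffix: -ity
As in: equality -> equal + -ity
Meaning = quality of


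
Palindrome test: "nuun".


Word: "nuun"
Reversed: "nuun"
Forward == Backward? nuun == nuun
Palindrome = Yes


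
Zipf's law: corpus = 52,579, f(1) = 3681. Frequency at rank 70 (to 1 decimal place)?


Zipf's law: f(r) = f(1) / r
f(1) = 3681
f(70) = 3681 / 70
= 52.6 occurrences


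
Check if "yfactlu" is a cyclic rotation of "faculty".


Word: "faculty", Candidate: "yfactlu"
Method: check if candidate is substring of word+word
"facultyfaculty" contains "yfactlu"? No
Is rotation = No


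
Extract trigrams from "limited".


Word: "limited" (length 7)
Number of trigrams = 7 - 3 + 1 = 5
  Position 0: "lim"
  Position 1: "imi"
  Position 2: "mit"
  Position 3: "ite"
  Position 4: "ted"
Trigrams = "lim", "imi", "mit", "ite", "ted"


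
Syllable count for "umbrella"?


Word: "umbrella"
Syllable breakdown: um | brel | la
Counting: 3 parts
= 3 syllables


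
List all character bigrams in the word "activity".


Word: "activity" (length 8)
Number of bigrams = 8 - 2 + 1 = 7
  Position 0: "ac"
  Position 1: "ct"
  Position 2: "ti"
  Position 3: "iv"
  Position 4: "vi"
  Position 5: "it"
  Position 6: "ty"
Bigrams = "ac", "ct", "ti", "iv", "vi", "it", "ty"


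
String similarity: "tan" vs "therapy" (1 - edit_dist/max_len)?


Word 1: "tan" (length 3)
Word 2: "therapy" (length 7)
One optimal edit sequence:
  1. keep 't'
  2. insert 'h'  (+1)
  3. insert 'e'  (+1)
  4. insert 'r'  (+1)
  5. keep 'a'
  6. insert 'p'  (+1)
  7. substitute 'n' -> 'y'  (+1)
Edit distance = 5
Max length = max(3, 7) = 7
Similarity = 1 - 5/7
= 0.2857


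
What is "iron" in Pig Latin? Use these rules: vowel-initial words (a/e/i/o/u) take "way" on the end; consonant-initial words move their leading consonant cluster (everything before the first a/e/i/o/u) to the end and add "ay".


Word: "iron"
Starts with vowel → add 'way'
Pig Latin = "ironway"


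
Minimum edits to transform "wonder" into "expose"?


Word 1: "wonder" (length 6)
Word 2: "expose" (length 6)
One optimal edit sequence (insert/delete/substitute each cost 1):
  1. substitute 'w' -> 'e'  (+1)
  2. substitute 'o' -> 'x'  (+1)
  3. substitute 'n' -> 'p'  (+1)
  4. substitute 'd' -> 'o'  (+1)
  5. substitute 'e' -> 's'  (+1)
  6. substitute 'r' -> 'e'  (+1)
Total edit operations: 6
Edit distance = 6


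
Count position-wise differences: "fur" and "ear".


Comparing character by character (same length = 3):
  Pos 0: 'f' vs 'e' !=
  Pos 1: 'u' vs 'a' !=
  Pos 2: 'r' vs 'r' =
Hamming distance = 2


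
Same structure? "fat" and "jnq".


Pattern of "fat": [0, 1, 2]
Pattern of "jnq": [0, 1, 2]
Patterns match
Same pattern = Yes


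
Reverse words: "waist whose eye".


Original: "waist whose eye"
Words (1..n): waist | whose | eye
Reversed (n..1): eye | whose | waist
Result = "eye whose waist"


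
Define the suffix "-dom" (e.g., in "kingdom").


Suffix: -dom
Example: kingdom = king + -dom
Meaning = state / realm


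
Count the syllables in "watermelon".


Word: "watermelon"
Syllable breakdown: wa-ter-mel-on
Counting: 4 parts
= 4 syllables


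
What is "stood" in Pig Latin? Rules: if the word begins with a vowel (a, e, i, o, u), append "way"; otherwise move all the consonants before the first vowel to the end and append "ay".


Word: "stood"
Starts with consonant(s) → move to end, add 'ay'
Consonant cluster: "st"
Pig Latin = "oodstay"


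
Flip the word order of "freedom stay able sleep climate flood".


Original: "freedom stay able sleep climate flood"
Words (1..n): freedom | stay | able | sleep | climate | flood
Reversed (n..1): flood | climate | sleep | able | stay | freedom
Result = "flood climate sleep able stay freedom"


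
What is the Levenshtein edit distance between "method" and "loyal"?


Word 1: "method" (length 6)
Word 2: "loyal" (length 5)
One optimal edit sequence (insert/delete/substitute each cost 1):
  1. delete 'm'  (+1)
  2. substitute 'e' -> 'l'  (+1)
  3. substitute 't' -> 'o'  (+1)
  4. substitute 'h' -> 'y'  (+1)
  5. substitute 'o' -> 'a'  (+1)
  6. substitute 'd' -> 'l'  (+1)
Total edit operations: 6
Edit distance = 6


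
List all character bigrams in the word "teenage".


Word: "teenage" (length 7)
Number of bigrams = 7 - 2 + 1 = 6
  Position 0: "te"
  Position 1: "ee"
  Position 2: "en"
  Position 3: "na"
  Position 4: "ag"
  Position 5: "ge"
Bigrams = "te", "ee", "en", "na", "ag", "ge"


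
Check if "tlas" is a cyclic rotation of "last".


Word: "last", Candidate: "tlas"
Method: check if candidate is substring of word+word
"lastlast" contains "tlas"? Yes
Is rotation = Yes


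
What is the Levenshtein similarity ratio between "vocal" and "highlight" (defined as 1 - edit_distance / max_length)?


Word 1: "vocal" (length 5)
Word 2: "highlight" (length 9)
One optimal edit sequence:
  1. substitute 'v' -> 'h'  (+1)
  2. substitute 'o' -> 'i'  (+1)
  3. substitute 'c' -> 'g'  (+1)
  4. substitute 'a' -> 'h'  (+1)
  5. keep 'l'
  6. insert 'i'  (+1)
  7. insert 'g'  (+1)
  8. insert 'h'  (+1)
  9. insert 't'  (+1)
Edit distance = 8
Max length = max(5, 9) = 9
Similarity = 1 - 8/9
= 0.1111


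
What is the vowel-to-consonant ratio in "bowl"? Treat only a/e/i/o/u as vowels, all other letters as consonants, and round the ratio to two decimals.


Word: "bowl"
Vowels (a,e,i,o,u): 1
Consonants: 3
Ratio = 1/3
= 0.33


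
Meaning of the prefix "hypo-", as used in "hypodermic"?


Prefix: hypo-
Example: hypodermic = hypo- + dermic
Meaning = under / below normal


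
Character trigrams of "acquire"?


Word: "acquire" (length 7)
Number of trigrams = 7 - 3 + 1 = 5
  Position 0: "acq"
  Position 1: "cqu"
  Position 2: "qui"
  Position 3: "uir"
  Position 4: "ire"
Trigrams = "acq", "cqu", "qui", "uir", "ire"


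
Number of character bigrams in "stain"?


Word: "stain" (length 5)
Number of 2-grams = length - 2 + 1 = 5 - 2 + 1
= 4


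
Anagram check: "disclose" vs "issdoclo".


Word 1: "disclose" → sorted: cdeiloss
Word 2: "issdoclo" → sorted: cdilooss
Same letters? cdeiloss != cdilooss
Anagram = No


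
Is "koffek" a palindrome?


Word: "koffek"
Reversed: "keffok"
Forward == Backward? koffek != keffok
Palindrome = No


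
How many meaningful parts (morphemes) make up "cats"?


Word: "cats"
Morphemes: cat / -s
Each morpheme carries meaning
= 2 morphemes


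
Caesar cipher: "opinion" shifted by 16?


Word: "opinion"
Shift: 16
Each letter → (letter + shift) mod 26:
  'o' (14) + 16 = 4 → 'e'
  'p' (15) + 16 = 5 → 'f'
  'i' (8) + 16 = 24 → 'y'
  'n' (13) + 16 = 3 → 'd'
  'i' (8) + 16 = 24 → 'y'
  'o' (14) + 16 = 4 → 'e'
  'n' (13) + 16 = 3 → 'd'
Result = "efydyed"


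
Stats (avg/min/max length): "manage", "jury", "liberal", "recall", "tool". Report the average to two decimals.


Lengths: "manage"=6, "jury"=4, "liberal"=7, "recall"=6, "tool"=4
Sum = 27, Count = 5
Average = 27/5 = 5.40
= avg=5.40, min=4, max=7


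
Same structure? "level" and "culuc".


Pattern of "level": [0, 1, 2, 1, 0]
Pattern of "culuc": [0, 1, 2, 1, 0]
Patterns match
Same pattern = Yes


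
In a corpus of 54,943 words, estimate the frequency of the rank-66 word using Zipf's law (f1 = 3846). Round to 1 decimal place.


Zipf's law: f(r) = f(1) / r
f(1) = 3846
f(66) = 3846 / 66
= 58.3 occurrences


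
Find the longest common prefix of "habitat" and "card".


Word 1: "habitat"
Word 2: "card"
Comparing from start:
  Pos 0: 'h' != 'c' (stop)
LCP = "" (length 0)


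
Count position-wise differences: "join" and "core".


Comparing character by character (same length = 4):
  Pos 0: 'j' vs 'c' !=
  Pos 1: 'o' vs 'o' =
  Pos 2: 'i' vs 'r' !=
  Pos 3: 'n' vs 'e' !=
Hamming distance = 3


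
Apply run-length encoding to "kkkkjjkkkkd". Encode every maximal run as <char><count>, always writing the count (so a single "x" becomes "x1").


String: "kkkkjjkkkkd"
Scanning for consecutive runs:
  'k' x 4
  'j' x 2
  'k' x 4
  'd' x 1
RLE = "k4j2k4d1"


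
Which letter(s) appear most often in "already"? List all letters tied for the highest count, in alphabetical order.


Word: "already"
Letter counts:
  'a': 2
  'd': 1
  'e': 1
  'l': 1
  'r': 1
  'y': 1
Maximum count = 2
Most frequent = 'a' (2 times each)


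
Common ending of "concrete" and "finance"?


Word 1: "concrete"
Word 2: "finance"
Comparing from end:
  Pos -1: 'e' == 'e'
  Pos -2: 't' != 'c' (stop)
LCS = "e" (length 1)


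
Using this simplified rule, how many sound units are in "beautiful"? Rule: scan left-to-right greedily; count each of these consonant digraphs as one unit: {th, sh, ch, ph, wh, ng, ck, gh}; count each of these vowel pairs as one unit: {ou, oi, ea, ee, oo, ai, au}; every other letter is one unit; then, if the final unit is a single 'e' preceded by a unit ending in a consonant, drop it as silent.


Word: "beautiful" (9 letters)
Left-to-right scan:
  (1) 'b' (letter)
  (2) 'ea' (vowel-pair)
  (3) 'u' (letter)
  (4) 't' (letter)
  (5) 'i' (letter)
  (6) 'f' (letter)
  (7) 'u' (letter)
  (8) 'l' (letter)
Units from scan: 8
Sound units = 8 units


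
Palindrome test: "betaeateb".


Word: "betaeateb"
Reversed: "betaeateb"
Forward == Backward? betaeateb == betaeateb
Palindrome = Yes


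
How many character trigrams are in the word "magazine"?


Word: "magazine" (length 8)
Number of 3-grams = length - 3 + 1 = 8 - 3 + 1
= 6


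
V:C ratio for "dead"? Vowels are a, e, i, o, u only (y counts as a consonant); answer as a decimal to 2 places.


Word: "dead"
Vowels (a,e,i,o,u): 2
Consonants: 2
Ratio = 2/2
= 1.00


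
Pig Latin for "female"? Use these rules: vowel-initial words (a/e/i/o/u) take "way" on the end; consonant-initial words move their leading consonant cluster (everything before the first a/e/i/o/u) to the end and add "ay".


Word: "female"
Starts with consonant(s) → move to end, add 'ay'
Consonant cluster: "f"
Pig Latin = "emalefay"


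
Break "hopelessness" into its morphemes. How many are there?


Word: "hopelessness"
Morphemes: hope | -less | -ness
Each morpheme carries meaning
= 3 morphemes


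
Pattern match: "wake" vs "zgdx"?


Pattern of "wake": [0, 1, 2, 3]
Pattern of "zgdx": [0, 1, 2, 3]
Patterns match
Same pattern = Yes


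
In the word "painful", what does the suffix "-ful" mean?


Suffix: -ful
Example: painful = pain + -ful
Meaning = full of


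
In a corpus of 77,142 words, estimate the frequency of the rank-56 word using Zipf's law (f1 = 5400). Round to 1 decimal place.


Zipf's law: f(r) = f(1) / r
f(1) = 5400
f(56) = 5400 / 56
= 96.4 occurrences


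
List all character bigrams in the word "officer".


Word: "officer" (length 7)
Number of bigrams = 7 - 2 + 1 = 6
  Position 0: "of"
  Position 1: "ff"
  Position 2: "fi"
  Position 3: "ic"
  Position 4: "ce"
  Position 5: "er"
Bigrams = "of", "ff", "fi", "ic", "ce", "er"


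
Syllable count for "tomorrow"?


Word: "tomorrow"
Syllable breakdown: to | mor | row
Counting: 3 parts
= 3 syllables


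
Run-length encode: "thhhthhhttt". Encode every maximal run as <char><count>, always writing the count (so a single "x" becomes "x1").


String: "thhhthhhttt"
Scanning for consecutive runs:
  't' x 1
  'h' x 3
  't' x 1
  'h' x 3
  't' x 3
RLE = "t1h3t1h3t3"


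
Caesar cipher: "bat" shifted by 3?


Word: "bat"
Shift: 3
Each letter → (letter + shift) mod 26:
  'b' (1) + 3 = 4 → 'e'
  'a' (0) + 3 = 3 → 'd'
  't' (19) + 3 = 22 → 'w'
Result = "edw"


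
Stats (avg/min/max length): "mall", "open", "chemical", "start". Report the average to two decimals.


Lengths: "mall"=4, "open"=4, "chemical"=8, "start"=5
Sum = 21, Count = 4
Average = 21/4 = 5.25
= avg=5.25, min=4, max=8


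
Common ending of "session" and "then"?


Word 1: "session"
Word 2: "then"
Comparing from end:
  Pos -1: 'n' == 'n'
  Pos -2: 'o' != 'e' (stop)
LCS = "n" (length 1)


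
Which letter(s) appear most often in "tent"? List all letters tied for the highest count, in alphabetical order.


Word: "tent"
Letter counts:
  'e': 1
  'n': 1
  't': 2
Maximum count = 2
Most frequent = 't' (2 times each)


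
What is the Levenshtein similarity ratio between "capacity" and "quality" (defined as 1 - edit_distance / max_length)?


Word 1: "capacity" (length 8)
Word 2: "quality" (length 7)
One optimal edit sequence:
  1. delete 'c'  (+1)
  2. substitute 'a' -> 'q'  (+1)
  3. substitute 'p' -> 'u'  (+1)
  4. keep 'a'
  5. substitute 'c' -> 'l'  (+1)
  6. keep 'i'
  7. keep 't'
  8. keep 'y'
Edit distance = 4
Max length = max(8, 7) = 8
Similarity = 1 - 4/8
= 0.5000


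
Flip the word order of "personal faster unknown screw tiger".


Original: "personal faster unknown screw tiger"
Words (1..n): personal | faster | unknown | screw | tiger
Reversed (n..1): tiger | screw | unknown | faster | personal
Result = "tiger screw unknown faster personal"


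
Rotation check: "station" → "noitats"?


Word: "station", Candidate: "noitats"
Method: check if candidate is substring of word+word
"stationstation" contains "noitats"? No
Is rotation = No


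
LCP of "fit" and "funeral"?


Word 1: "fit"
Word 2: "funeral"
Comparing from start:
  Pos 0: 'f' == 'f'
  Pos 1: 'i' != 'u' (stop)
LCP = "f" (length 1)


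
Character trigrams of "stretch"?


Word: "stretch" (length 7)
Number of trigrams = 7 - 3 + 1 = 5
  Position 0: "str"
  Position 1: "tre"
  Position 2: "ret"
  Position 3: "etc"
  Position 4: "tch"
Trigrams = "str", "tre", "ret", "etc", "tch"


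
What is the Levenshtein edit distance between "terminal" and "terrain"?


Word 1: "terminal" (length 8)
Word 2: "terrain" (length 7)
One optimal edit sequence (insert/delete/substitute each cost 1):
  1. keep 't'
  2. keep 'e'
  3. insert 'r'  (+1)
  4. keep 'r'
  5. substitute 'm' -> 'a'  (+1)
  6. keep 'i'
  7. keep 'n'
  8. delete 'a'  (+1)
  9. delete 'l'  (+1)
Total edit operations: 4
Edit distance = 4


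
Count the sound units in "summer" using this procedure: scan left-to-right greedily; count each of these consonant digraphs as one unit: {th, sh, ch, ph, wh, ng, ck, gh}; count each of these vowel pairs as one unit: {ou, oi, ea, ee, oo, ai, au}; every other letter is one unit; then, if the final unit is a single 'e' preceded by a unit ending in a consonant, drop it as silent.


Word: "summer" (6 letters)
Left-to-right scan:
  [1] 's' (letter)
  [2] 'u' (letter)
  [3] 'm' (letter)
  [4] 'm' (letter)
  [5] 'e' (letter)
  [6] 'r' (letter)
Units from scan: 6
Sound units = 6 units


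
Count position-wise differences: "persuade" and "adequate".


Comparing character by character (same length = 8):
  Pos 0: 'p' vs 'a' !=
  Pos 1: 'e' vs 'd' !=
  Pos 2: 'r' vs 'e' !=
  Pos 3: 's' vs 'q' !=
  Pos 4: 'u' vs 'u' =
  Pos 5: 'a' vs 'a' =
  Pos 6: 'd' vs 't' !=
  Pos 7: 'e' vs 'e' =
Hamming distance = 5


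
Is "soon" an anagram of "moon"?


Word 1: "moon" → sorted: mnoo
Word 2: "soon" → sorted: noos
Same letters? mnoo != noos
Anagram = No


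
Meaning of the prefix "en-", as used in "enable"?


Prefix: en-
Example: enable = en- + able
Meaning = cause to / put into


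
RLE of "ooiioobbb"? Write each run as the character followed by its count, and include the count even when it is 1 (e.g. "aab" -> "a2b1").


String: "ooiioobbb"
Scanning for consecutive runs:
  'o' x 2
  'i' x 2
  'o' x 2
  'b' x 3
RLE = "o2i2o2b3"


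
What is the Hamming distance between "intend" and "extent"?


Comparing character by character (same length = 6):
  Pos 0: 'i' vs 'e' !=
  Pos 1: 'n' vs 'x' !=
  Pos 2: 't' vs 't' =
  Pos 3: 'e' vs 'e' =
  Pos 4: 'n' vs 'n' =
  Pos 5: 'd' vs 't' !=
Hamming distance = 3


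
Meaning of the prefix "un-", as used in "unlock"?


Prefix: un-
Example: unlock = un- + lock
Meaning = not / reverse


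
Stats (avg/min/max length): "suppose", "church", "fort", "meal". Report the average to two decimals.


Lengths: "suppose"=7, "church"=6, "fort"=4, "meal"=4
Sum = 21, Count = 4
Average = 21/4 = 5.25
= avg=5.25, min=4, max=7


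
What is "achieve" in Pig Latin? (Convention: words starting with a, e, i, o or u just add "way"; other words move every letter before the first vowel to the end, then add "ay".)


Word: "achieve"
Starts with vowel → add 'way'
Pig Latin = "achieveway"


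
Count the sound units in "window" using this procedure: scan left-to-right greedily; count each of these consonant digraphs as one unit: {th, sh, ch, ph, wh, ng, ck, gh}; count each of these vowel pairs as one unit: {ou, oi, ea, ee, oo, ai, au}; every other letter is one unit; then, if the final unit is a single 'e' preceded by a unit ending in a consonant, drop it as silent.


Word: "window" (6 letters)
Left-to-right scan:
  1. 'w' (letter)
  2. 'i' (letter)
  3. 'n' (letter)
  4. 'd' (letter)
  5. 'o' (letter)
  6. 'w' (letter)
Units from scan: 6
Sound units = 6 units


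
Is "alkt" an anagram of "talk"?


Word 1: "talk" → sorted: aklt
Word 2: "alkt" → sorted: aklt
Same letters? aklt == aklt
Anagram = Yes


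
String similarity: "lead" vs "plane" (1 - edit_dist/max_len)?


Word 1: "lead" (length 4)
Word 2: "plane" (length 5)
One optimal edit sequence:
  1. insert 'p'  (+1)
  2. keep 'l'
  3. substitute 'e' -> 'a'  (+1)
  4. substitute 'a' -> 'n'  (+1)
  5. substitute 'd' -> 'e'  (+1)
Edit distance = 4
Max length = max(4, 5) = 5
Similarity = 1 - 4/5
= 0.2000


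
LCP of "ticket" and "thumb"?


Word 1: "ticket"
Word 2: "thumb"
Comparing from start:
  Pos 0: 't' == 't'
  Pos 1: 'i' != 'h' (stop)
LCP = "t" (length 1)


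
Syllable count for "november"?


Word: "november"
Syllable breakdown: no-vem-ber
Counting: 3 parts
= 3 syllables


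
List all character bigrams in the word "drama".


Word: "drama" (length 5)
Number of bigrams = 5 - 2 + 1 = 4
  Position 0: "dr"
  Position 1: "ra"
  Position 2: "am"
  Position 3: "ma"
Bigrams = "dr", "ra", "am", "ma"


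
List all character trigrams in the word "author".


Word: "author" (length 6)
Number of trigrams = 6 - 3 + 1 = 4
  Position 0: "aut"
  Position 1: "uth"
  Position 2: "tho"
  Position 3: "hor"
Trigrams = "aut", "uth", "tho", "hor"


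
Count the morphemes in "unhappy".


Word: "unhappy"
Morphemes: un- / happy
Each morpheme carries meaning
= 2 morphemes


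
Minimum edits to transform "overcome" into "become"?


Word 1: "overcome" (length 8)
Word 2: "become" (length 6)
One optimal edit sequence (insert/delete/substitute each cost 1):
  1. delete 'o'  (+1)
  2. substitute 'v' -> 'b'  (+1)
  3. keep 'e'
  4. delete 'r'  (+1)
  5. keep 'c'
  6. keep 'o'
  7. keep 'm'
  8. keep 'e'
Total edit operations: 3
Edit distance = 3


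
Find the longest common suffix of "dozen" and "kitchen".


Word 1: "dozen"
Word 2: "kitchen"
Comparing from end:
  Pos -1: 'n' == 'n'
  Pos -2: 'e' == 'e'
  Pos -3: 'z' != 'h' (stop)
LCS = "en" (length 2)


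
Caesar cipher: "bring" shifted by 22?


Word: "bring"
Shift: 22
Each letter → (letter + shift) mod 26:
  'b' (1) + 22 = 23 → 'x'
  'r' (17) + 22 = 13 → 'n'
  'i' (8) + 22 = 4 → 'e'
  'n' (13) + 22 = 9 → 'j'
  'g' (6) + 22 = 2 → 'c'
Result = "xnejc"


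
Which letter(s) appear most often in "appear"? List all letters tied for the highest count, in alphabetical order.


Word: "appear"
Letter counts:
  'a': 2
  'e': 1
  'p': 2
  'r': 1
Maximum count = 2
Most frequent = 'a', 'p' (2 times each)


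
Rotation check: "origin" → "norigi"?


Word: "origin", Candidate: "norigi"
Method: check if candidate is substring of word+word
"originorigin" contains "norigi"? Yes
Is rotation = Yes


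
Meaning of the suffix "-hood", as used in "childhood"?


Suffix: -hood
Example: childhood (child + -hood)
Meaning = state / condition


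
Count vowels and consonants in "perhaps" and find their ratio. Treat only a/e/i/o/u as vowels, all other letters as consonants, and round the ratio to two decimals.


Word: "perhaps"
Vowels (a,e,i,o,u): 2
Consonants: 5
Ratio = 2/5
= 0.40


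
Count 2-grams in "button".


Word: "button" (length 6)
Number of 2-grams = length - 2 + 1 = 6 - 2 + 1
= 5


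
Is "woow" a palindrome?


Word: "woow"
Reversed: "woow"
Forward == Backward? woow == woow
Palindrome = Yes


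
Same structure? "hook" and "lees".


Pattern of "hook": [0, 1, 1, 2]
Pattern of "lees": [0, 1, 1, 2]
Patterns match
Same pattern = Yes


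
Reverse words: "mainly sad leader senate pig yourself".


Original: "mainly sad leader senate pig yourself"
Words (1..n): mainly | sad | leader | senate | pig | yourself
Reversed (n..1): yourself | pig | senate | leader | sad | mainly
Result = "yourself pig senate leader sad mainly"
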